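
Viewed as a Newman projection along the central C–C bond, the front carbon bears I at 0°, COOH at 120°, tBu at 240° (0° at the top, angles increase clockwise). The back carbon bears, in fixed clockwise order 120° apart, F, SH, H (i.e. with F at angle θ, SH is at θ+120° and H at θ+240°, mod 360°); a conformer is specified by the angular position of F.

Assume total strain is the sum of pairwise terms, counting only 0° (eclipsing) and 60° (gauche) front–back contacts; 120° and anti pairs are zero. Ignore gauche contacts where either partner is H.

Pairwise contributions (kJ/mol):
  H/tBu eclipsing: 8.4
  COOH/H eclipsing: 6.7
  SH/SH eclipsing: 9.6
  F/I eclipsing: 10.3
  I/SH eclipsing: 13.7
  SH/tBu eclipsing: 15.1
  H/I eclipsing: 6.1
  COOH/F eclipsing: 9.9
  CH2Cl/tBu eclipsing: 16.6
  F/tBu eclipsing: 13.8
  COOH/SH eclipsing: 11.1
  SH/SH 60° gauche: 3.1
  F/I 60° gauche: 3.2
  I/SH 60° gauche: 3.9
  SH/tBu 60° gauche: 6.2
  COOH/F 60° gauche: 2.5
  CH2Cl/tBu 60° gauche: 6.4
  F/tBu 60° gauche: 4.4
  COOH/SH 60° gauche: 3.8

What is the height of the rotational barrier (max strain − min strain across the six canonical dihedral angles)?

18.9 kJ/mol

F at 0° is eclipsed. I at 0° is eclipsed with F at 0° (10.3); COOH at 120° is eclipsed with SH at 120° (11.1); tBu at 240° is eclipsed with H at 240° (8.4). Total 29.8 kJ/mol.
F at 60° is staggered. I at 0° is gauche with F at 60° (3.2); COOH at 120° is gauche with F at 60° (2.5); COOH at 120° is gauche with SH at 180° (3.8); tBu at 240° is gauche with SH at 180° (6.2). Total 15.7 kJ/mol.
F at 120° is eclipsed. I at 0° is eclipsed with H at 0° (6.1); COOH at 120° is eclipsed with F at 120° (9.9); tBu at 240° is eclipsed with SH at 240° (15.1). Total 31.1 kJ/mol.
F at 180° is staggered. I at 0° is gauche with SH at 300° (3.9); COOH at 120° is gauche with F at 180° (2.5); tBu at 240° is gauche with F at 180° (4.4); tBu at 240° is gauche with SH at 300° (6.2). Total 17.0 kJ/mol.
F at 240° is eclipsed. I at 0° is eclipsed with SH at 0° (13.7); COOH at 120° is eclipsed with H at 120° (6.7); tBu at 240° is eclipsed with F at 240° (13.8). Total 34.2 kJ/mol.
F at 300° is staggered. I at 0° is gauche with F at 300° (3.2); I at 0° is gauche with SH at 60° (3.9); COOH at 120° is gauche with SH at 60° (3.8); tBu at 240° is gauche with F at 300° (4.4). Total 15.3 kJ/mol.
Max at 240° (34.2 kJ/mol), min at 300° (15.3 kJ/mol); barrier = 18.9 kJ/mol.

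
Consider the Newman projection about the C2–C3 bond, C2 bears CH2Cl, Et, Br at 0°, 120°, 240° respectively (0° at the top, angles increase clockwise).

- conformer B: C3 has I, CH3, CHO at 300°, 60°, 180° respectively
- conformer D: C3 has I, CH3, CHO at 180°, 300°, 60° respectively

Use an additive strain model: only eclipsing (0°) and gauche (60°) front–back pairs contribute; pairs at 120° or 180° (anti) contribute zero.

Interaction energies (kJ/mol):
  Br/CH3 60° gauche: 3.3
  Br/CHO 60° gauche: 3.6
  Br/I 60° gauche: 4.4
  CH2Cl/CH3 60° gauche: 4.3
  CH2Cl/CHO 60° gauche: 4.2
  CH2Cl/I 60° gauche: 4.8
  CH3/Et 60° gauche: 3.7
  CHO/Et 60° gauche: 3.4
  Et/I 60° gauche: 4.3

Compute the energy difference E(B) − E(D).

B is staggered. CH2Cl at 0° is gauche with I at 300° (4.8); CH2Cl at 0° is gauche with CH3 at 60° (4.3); Et at 120° is gauche with CH3 at 60° (3.7); Et at 120° is gauche with CHO at 180° (3.4); Br at 240° is gauche with I at 300° (4.4); Br at 240° is gauche with CHO at 180° (3.6). Total 24.2 kJ/mol.
D is staggered. CH2Cl at 0° is gauche with CH3 at 300° (4.3); CH2Cl at 0° is gauche with CHO at 60° (4.2); Et at 120° is gauche with I at 180° (4.3); Et at 120° is gauche with CHO at 60° (3.4); Br at 240° is gauche with I at 180° (4.4); Br at 240° is gauche with CH3 at 300° (3.3). Total 23.9 kJ/mol.
E(B) − E(D) = 24.2 − 23.9 = +0.3 kJ/mol.

+0.3 kJ/mol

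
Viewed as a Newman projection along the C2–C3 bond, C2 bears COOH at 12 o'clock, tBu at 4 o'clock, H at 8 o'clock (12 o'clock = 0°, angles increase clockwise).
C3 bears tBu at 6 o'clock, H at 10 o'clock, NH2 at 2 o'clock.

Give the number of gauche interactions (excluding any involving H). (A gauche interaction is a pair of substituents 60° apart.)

3

Non-H gauche pairs: COOH(0°)/NH2(60°); tBu(120°)/tBu(180°); tBu(120°)/NH2(60°) — 3 interactions.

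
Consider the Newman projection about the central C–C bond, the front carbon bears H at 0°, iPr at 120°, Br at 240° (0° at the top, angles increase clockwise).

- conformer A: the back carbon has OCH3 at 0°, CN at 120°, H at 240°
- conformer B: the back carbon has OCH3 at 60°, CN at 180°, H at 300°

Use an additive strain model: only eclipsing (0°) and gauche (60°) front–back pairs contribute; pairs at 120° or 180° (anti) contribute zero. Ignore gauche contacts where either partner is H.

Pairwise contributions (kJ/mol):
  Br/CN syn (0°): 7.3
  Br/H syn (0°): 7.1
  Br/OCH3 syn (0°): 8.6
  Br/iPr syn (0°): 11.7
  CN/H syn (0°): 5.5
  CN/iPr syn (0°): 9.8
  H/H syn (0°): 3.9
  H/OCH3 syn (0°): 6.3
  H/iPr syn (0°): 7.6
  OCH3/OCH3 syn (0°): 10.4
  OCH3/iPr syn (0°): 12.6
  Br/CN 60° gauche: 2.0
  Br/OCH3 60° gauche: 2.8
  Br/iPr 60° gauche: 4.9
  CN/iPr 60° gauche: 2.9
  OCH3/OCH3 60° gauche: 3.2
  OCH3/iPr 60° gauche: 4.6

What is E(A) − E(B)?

+13.7 kJ/mol

A is eclipsed. H at 0° is eclipsed with OCH3 at 0° (6.3); iPr at 120° is eclipsed with CN at 120° (9.8); Br at 240° is eclipsed with H at 240° (7.1). Total 23.2 kJ/mol.
B is staggered. iPr at 120° is gauche with OCH3 at 60° (4.6); iPr at 120° is gauche with CN at 180° (2.9); Br at 240° is gauche with CN at 180° (2.0). Total 9.5 kJ/mol.
E(A) − E(B) = 23.2 − 9.5 = +13.7 kJ/mol.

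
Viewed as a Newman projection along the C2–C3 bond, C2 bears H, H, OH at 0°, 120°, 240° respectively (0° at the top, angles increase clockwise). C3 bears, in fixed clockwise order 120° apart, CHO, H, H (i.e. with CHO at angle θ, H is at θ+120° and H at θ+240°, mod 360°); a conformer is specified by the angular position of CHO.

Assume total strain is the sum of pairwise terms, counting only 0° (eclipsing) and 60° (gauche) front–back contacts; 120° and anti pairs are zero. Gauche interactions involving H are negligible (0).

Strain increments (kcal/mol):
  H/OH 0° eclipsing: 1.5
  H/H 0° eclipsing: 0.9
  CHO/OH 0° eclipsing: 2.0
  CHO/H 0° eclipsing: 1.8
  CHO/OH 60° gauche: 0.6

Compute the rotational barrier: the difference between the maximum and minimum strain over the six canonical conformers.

CHO at 0° (eclipsed): H(0°)/CHO(0°) eclipsed 1.8; H(120°)/H(120°) eclipsed 0.9; OH(240°)/H(240°) eclipsed 1.5 → 4.2 kcal/mol.
CHO at 60° (staggered): no non-H gauche contacts → 0.0 kcal/mol.
CHO at 120° (eclipsed): H(0°)/H(0°) eclipsed 0.9; H(120°)/CHO(120°) eclipsed 1.8; OH(240°)/H(240°) eclipsed 1.5 → 4.2 kcal/mol.
CHO at 180° (staggered): OH(240°)/CHO(180°) gauche 0.6 → 0.6 kcal/mol.
CHO at 240° (eclipsed): H(0°)/H(0°) eclipsed 0.9; H(120°)/H(120°) eclipsed 0.9; OH(240°)/CHO(240°) eclipsed 2.0 → 3.8 kcal/mol.
CHO at 300° (staggered): OH(240°)/CHO(300°) gauche 0.6 → 0.6 kcal/mol.
Max at 0° (4.2 kcal/mol), min at 60° (0.0 kcal/mol); barrier = 4.2 kcal/mol.

4.2 kcal/mol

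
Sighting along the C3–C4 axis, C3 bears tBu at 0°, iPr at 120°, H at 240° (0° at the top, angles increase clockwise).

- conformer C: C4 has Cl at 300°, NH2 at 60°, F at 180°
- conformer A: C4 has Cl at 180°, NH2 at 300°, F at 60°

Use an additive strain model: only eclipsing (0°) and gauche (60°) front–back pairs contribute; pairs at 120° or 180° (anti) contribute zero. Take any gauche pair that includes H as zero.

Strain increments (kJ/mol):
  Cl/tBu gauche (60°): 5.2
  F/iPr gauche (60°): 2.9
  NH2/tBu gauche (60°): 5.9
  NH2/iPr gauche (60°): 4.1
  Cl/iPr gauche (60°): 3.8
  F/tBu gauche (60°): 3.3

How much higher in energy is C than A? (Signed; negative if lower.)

+2.2 kJ/mol

C is staggered. tBu at 0° is gauche with Cl at 300° (5.2); tBu at 0° is gauche with NH2 at 60° (5.9); iPr at 120° is gauche with NH2 at 60° (4.1); iPr at 120° is gauche with F at 180° (2.9). Total 18.1 kJ/mol.
A is staggered. tBu at 0° is gauche with NH2 at 300° (5.9); tBu at 0° is gauche with F at 60° (3.3); iPr at 120° is gauche with Cl at 180° (3.8); iPr at 120° is gauche with F at 60° (2.9). Total 15.9 kJ/mol.
E(C) − E(A) = 18.1 − 15.9 = +2.2 kJ/mol.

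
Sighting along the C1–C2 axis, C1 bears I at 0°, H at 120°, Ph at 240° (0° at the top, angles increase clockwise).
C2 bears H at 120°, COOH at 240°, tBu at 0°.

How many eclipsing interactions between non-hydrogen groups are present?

Non-H eclipsing pairs: I(0°)/tBu(0°); Ph(240°)/COOH(240°) — 2 interactions.

2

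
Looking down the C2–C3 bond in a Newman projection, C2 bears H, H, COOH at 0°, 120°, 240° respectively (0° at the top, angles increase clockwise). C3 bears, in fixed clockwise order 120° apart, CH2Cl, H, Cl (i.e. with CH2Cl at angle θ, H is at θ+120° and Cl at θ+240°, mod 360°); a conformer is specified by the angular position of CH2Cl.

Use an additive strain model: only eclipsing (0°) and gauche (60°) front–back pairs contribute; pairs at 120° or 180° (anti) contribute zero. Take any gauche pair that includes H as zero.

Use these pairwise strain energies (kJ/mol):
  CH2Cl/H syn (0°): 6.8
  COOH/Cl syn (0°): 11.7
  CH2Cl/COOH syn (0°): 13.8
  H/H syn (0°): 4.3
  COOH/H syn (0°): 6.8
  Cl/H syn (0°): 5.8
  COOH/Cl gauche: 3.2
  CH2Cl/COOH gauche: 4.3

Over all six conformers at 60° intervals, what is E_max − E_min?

20.7 kJ/mol

CH2Cl at 0° (eclipsed): H(0°)/CH2Cl(0°) eclipsed 6.8; H(120°)/H(120°) eclipsed 4.3; COOH(240°)/Cl(240°) eclipsed 11.7 → 22.8 kJ/mol.
CH2Cl at 60° (staggered): COOH(240°)/Cl(300°) gauche 3.2 → 3.2 kJ/mol.
CH2Cl at 120° (eclipsed): H(0°)/Cl(0°) eclipsed 5.8; H(120°)/CH2Cl(120°) eclipsed 6.8; COOH(240°)/H(240°) eclipsed 6.8 → 19.4 kJ/mol.
CH2Cl at 180° (staggered): COOH(240°)/CH2Cl(180°) gauche 4.3 → 4.3 kJ/mol.
CH2Cl at 240° (eclipsed): H(0°)/H(0°) eclipsed 4.3; H(120°)/Cl(120°) eclipsed 5.8; COOH(240°)/CH2Cl(240°) eclipsed 13.8 → 23.9 kJ/mol.
CH2Cl at 300° (staggered): COOH(240°)/CH2Cl(300°) gauche 4.3; COOH(240°)/Cl(180°) gauche 3.2 → 7.5 kJ/mol.
Max at 240° (23.9 kJ/mol), min at 60° (3.2 kJ/mol); barrier = 20.7 kJ/mol.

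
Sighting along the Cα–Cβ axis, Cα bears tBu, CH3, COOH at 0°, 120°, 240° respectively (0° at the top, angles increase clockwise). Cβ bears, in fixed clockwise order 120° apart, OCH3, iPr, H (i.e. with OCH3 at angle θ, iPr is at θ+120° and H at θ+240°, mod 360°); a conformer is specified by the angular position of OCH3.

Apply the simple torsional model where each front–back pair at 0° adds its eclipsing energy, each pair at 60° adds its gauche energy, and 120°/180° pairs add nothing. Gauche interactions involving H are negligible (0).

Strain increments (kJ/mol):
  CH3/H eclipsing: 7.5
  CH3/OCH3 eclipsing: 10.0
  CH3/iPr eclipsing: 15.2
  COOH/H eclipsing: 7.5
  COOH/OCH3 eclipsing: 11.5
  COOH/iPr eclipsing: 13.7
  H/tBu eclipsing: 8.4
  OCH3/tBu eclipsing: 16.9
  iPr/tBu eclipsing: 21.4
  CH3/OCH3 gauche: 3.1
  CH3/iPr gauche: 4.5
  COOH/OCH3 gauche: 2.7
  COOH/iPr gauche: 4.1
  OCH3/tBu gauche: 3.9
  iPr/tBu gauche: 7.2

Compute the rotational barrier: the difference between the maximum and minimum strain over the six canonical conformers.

OCH3 at 0° (eclipsed): tBu(0°)/OCH3(0°) eclipsed 16.9; CH3(120°)/iPr(120°) eclipsed 15.2; COOH(240°)/H(240°) eclipsed 7.5 → 39.6 kJ/mol.
OCH3 at 60° (staggered): tBu(0°)/OCH3(60°) gauche 3.9; CH3(120°)/OCH3(60°) gauche 3.1; CH3(120°)/iPr(180°) gauche 4.5; COOH(240°)/iPr(180°) gauche 4.1 → 15.6 kJ/mol.
OCH3 at 120° (eclipsed): tBu(0°)/H(0°) eclipsed 8.4; CH3(120°)/OCH3(120°) eclipsed 10.0; COOH(240°)/iPr(240°) eclipsed 13.7 → 32.1 kJ/mol.
OCH3 at 180° (staggered): tBu(0°)/iPr(300°) gauche 7.2; CH3(120°)/OCH3(180°) gauche 3.1; COOH(240°)/OCH3(180°) gauche 2.7; COOH(240°)/iPr(300°) gauche 4.1 → 17.1 kJ/mol.
OCH3 at 240° (eclipsed): tBu(0°)/iPr(0°) eclipsed 21.4; CH3(120°)/H(120°) eclipsed 7.5; COOH(240°)/OCH3(240°) eclipsed 11.5 → 40.4 kJ/mol.
OCH3 at 300° (staggered): tBu(0°)/OCH3(300°) gauche 3.9; tBu(0°)/iPr(60°) gauche 7.2; CH3(120°)/iPr(60°) gauche 4.5; COOH(240°)/OCH3(300°) gauche 2.7 → 18.3 kJ/mol.
Max at 240° (40.4 kJ/mol), min at 60° (15.6 kJ/mol); barrier = 24.8 kJ/mol.

24.8 kJ/mol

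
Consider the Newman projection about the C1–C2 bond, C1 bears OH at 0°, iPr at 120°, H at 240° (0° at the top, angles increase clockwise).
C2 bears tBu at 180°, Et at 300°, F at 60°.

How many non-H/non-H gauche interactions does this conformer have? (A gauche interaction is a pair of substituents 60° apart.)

Non-H gauche pairs: OH(0°)/Et(300°); OH(0°)/F(60°); iPr(120°)/tBu(180°); iPr(120°)/F(60°) — 4 interactions.

4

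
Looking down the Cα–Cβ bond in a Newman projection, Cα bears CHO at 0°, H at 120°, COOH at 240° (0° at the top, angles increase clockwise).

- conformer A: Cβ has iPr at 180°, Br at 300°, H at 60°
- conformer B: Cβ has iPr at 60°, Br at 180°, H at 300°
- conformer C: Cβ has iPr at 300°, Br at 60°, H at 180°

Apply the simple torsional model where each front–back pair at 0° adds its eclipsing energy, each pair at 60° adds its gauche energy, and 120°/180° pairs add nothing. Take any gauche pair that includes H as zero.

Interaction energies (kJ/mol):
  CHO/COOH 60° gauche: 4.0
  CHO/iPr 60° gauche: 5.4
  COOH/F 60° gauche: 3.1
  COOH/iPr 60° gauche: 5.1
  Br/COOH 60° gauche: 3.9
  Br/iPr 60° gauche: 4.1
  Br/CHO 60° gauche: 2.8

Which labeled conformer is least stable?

C

A (staggered): CHO(0°)/Br(300°) gauche 2.8; COOH(240°)/iPr(180°) gauche 5.1; COOH(240°)/Br(300°) gauche 3.9 → 11.8 kJ/mol.
B (staggered): CHO(0°)/iPr(60°) gauche 5.4; COOH(240°)/Br(180°) gauche 3.9 → 9.3 kJ/mol.
C (staggered): CHO(0°)/iPr(300°) gauche 5.4; CHO(0°)/Br(60°) gauche 2.8; COOH(240°)/iPr(300°) gauche 5.1 → 13.3 kJ/mol.
C has the highest total (13.3 kJ/mol).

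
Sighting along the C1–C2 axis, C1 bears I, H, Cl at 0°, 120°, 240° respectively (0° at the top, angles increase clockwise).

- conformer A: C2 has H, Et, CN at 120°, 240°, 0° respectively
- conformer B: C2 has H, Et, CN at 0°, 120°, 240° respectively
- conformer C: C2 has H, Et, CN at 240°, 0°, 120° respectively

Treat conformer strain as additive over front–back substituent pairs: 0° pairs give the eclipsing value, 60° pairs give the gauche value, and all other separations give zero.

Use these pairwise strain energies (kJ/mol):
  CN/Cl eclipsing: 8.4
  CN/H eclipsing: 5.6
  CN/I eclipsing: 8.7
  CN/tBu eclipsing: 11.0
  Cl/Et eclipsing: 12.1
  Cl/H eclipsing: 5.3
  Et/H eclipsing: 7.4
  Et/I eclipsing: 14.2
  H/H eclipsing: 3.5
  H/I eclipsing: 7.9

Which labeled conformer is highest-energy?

A (eclipsed): I–CN eclipsed, H–H eclipsed, Cl–Et eclipsed; 8.7 + 3.5 + 12.1 = 24.3 kJ/mol.
B (eclipsed): I–H eclipsed, H–Et eclipsed, Cl–CN eclipsed; 7.9 + 7.4 + 8.4 = 23.7 kJ/mol.
C (eclipsed): I–Et eclipsed, H–CN eclipsed, Cl–H eclipsed; 14.2 + 5.6 + 5.3 = 25.1 kJ/mol.
C has the highest total (25.1 kJ/mol).

C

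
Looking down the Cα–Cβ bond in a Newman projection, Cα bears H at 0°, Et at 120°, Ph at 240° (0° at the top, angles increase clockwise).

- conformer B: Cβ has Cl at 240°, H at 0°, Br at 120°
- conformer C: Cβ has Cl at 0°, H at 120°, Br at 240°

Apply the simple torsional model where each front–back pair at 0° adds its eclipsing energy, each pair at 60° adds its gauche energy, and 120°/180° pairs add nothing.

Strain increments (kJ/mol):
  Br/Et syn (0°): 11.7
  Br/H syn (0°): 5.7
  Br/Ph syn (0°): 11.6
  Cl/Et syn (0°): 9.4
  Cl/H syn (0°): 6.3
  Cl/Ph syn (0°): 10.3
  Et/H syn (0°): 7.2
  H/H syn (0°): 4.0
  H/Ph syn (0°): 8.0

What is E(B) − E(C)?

+0.9 kJ/mol

B (eclipsed): H–H eclipsed, Et–Br eclipsed, Ph–Cl eclipsed; 4.0 + 11.7 + 10.3 = 26.0 kJ/mol.
C (eclipsed): H–Cl eclipsed, Et–H eclipsed, Ph–Br eclipsed; 6.3 + 7.2 + 11.6 = 25.1 kJ/mol.
E(B) − E(C) = 26.0 − 25.1 = +0.9 kJ/mol.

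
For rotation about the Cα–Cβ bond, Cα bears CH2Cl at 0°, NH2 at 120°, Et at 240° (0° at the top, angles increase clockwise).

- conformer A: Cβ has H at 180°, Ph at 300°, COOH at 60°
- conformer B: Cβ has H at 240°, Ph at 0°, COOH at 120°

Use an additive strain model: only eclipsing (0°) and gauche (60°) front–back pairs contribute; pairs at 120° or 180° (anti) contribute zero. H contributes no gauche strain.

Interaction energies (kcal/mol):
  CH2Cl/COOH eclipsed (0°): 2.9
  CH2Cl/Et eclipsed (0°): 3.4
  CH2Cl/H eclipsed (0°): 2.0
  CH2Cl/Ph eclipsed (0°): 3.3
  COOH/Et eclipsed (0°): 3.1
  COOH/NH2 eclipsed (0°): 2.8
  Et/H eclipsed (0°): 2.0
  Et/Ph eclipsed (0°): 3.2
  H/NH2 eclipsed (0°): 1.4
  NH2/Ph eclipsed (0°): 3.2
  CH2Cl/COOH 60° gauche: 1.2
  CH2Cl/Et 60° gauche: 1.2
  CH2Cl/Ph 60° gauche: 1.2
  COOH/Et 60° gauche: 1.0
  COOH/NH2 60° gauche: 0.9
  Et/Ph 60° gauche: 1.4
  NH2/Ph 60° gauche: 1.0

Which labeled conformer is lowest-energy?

A

A (staggered): CH2Cl–Ph gauche, CH2Cl–COOH gauche, NH2–COOH gauche, Et–Ph gauche; 1.2 + 1.2 + 0.9 + 1.4 = 4.7 kcal/mol.
B (eclipsed): CH2Cl–Ph eclipsed, NH2–COOH eclipsed, Et–H eclipsed; 3.3 + 2.8 + 2.0 = 8.1 kcal/mol.
A has the lowest total (4.7 kcal/mol).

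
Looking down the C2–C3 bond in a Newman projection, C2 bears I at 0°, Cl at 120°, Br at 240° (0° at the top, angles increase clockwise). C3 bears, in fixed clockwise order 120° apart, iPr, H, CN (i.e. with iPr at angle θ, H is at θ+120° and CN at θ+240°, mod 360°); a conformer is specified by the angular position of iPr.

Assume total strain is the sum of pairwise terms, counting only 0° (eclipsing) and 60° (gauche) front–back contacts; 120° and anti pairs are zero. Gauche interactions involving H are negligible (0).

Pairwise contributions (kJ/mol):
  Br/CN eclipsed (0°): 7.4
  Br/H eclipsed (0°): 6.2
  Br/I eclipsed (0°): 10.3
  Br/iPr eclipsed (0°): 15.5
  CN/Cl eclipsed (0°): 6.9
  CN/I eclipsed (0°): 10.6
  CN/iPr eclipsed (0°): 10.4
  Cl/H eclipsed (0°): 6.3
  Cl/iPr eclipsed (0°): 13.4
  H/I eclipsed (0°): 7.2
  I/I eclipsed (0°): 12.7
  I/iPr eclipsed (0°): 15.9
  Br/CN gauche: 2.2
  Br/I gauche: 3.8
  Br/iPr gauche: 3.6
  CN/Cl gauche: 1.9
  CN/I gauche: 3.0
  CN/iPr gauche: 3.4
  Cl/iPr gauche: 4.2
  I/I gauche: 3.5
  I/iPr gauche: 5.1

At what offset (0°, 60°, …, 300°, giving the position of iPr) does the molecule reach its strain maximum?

120°

iPr at 0° is eclipsed. I at 0° is eclipsed with iPr at 0° (15.9); Cl at 120° is eclipsed with H at 120° (6.3); Br at 240° is eclipsed with CN at 240° (7.4). Total 29.6 kJ/mol.
iPr at 60° is staggered. I at 0° is gauche with iPr at 60° (5.1); I at 0° is gauche with CN at 300° (3.0); Cl at 120° is gauche with iPr at 60° (4.2); Br at 240° is gauche with CN at 300° (2.2). Total 14.5 kJ/mol.
iPr at 120° is eclipsed. I at 0° is eclipsed with CN at 0° (10.6); Cl at 120° is eclipsed with iPr at 120° (13.4); Br at 240° is eclipsed with H at 240° (6.2). Total 30.2 kJ/mol.
iPr at 180° is staggered. I at 0° is gauche with CN at 60° (3.0); Cl at 120° is gauche with iPr at 180° (4.2); Cl at 120° is gauche with CN at 60° (1.9); Br at 240° is gauche with iPr at 180° (3.6). Total 12.7 kJ/mol.
iPr at 240° is eclipsed. I at 0° is eclipsed with H at 0° (7.2); Cl at 120° is eclipsed with CN at 120° (6.9); Br at 240° is eclipsed with iPr at 240° (15.5). Total 29.6 kJ/mol.
iPr at 300° is staggered. I at 0° is gauche with iPr at 300° (5.1); Cl at 120° is gauche with CN at 180° (1.9); Br at 240° is gauche with iPr at 300° (3.6); Br at 240° is gauche with CN at 180° (2.2). Total 12.8 kJ/mol.
The maximum (30.2 kJ/mol) occurs with iPr at 120°.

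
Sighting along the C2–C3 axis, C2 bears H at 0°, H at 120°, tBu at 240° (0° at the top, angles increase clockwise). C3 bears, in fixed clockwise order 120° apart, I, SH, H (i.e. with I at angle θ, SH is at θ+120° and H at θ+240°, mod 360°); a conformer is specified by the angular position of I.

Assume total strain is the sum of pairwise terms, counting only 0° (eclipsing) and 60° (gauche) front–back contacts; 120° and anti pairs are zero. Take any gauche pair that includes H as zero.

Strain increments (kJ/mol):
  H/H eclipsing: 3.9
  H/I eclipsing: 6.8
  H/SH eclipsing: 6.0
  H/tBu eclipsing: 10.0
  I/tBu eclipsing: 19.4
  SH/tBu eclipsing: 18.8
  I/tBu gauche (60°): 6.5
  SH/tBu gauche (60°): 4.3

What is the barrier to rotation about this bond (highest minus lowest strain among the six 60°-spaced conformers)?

25.2 kJ/mol

I at 0° is eclipsed. H at 0° is eclipsed with I at 0° (6.8); H at 120° is eclipsed with SH at 120° (6.0); tBu at 240° is eclipsed with H at 240° (10.0). Total 22.8 kJ/mol.
I at 60° is staggered. tBu at 240° is gauche with SH at 180° (4.3). Total 4.3 kJ/mol.
I at 120° is eclipsed. H at 0° is eclipsed with H at 0° (3.9); H at 120° is eclipsed with I at 120° (6.8); tBu at 240° is eclipsed with SH at 240° (18.8). Total 29.5 kJ/mol.
I at 180° is staggered. tBu at 240° is gauche with I at 180° (6.5); tBu at 240° is gauche with SH at 300° (4.3). Total 10.8 kJ/mol.
I at 240° is eclipsed. H at 0° is eclipsed with SH at 0° (6.0); H at 120° is eclipsed with H at 120° (3.9); tBu at 240° is eclipsed with I at 240° (19.4). Total 29.3 kJ/mol.
I at 300° is staggered. tBu at 240° is gauche with I at 300° (6.5). Total 6.5 kJ/mol.
Max at 120° (29.5 kJ/mol), min at 60° (4.3 kJ/mol); barrier = 25.2 kJ/mol.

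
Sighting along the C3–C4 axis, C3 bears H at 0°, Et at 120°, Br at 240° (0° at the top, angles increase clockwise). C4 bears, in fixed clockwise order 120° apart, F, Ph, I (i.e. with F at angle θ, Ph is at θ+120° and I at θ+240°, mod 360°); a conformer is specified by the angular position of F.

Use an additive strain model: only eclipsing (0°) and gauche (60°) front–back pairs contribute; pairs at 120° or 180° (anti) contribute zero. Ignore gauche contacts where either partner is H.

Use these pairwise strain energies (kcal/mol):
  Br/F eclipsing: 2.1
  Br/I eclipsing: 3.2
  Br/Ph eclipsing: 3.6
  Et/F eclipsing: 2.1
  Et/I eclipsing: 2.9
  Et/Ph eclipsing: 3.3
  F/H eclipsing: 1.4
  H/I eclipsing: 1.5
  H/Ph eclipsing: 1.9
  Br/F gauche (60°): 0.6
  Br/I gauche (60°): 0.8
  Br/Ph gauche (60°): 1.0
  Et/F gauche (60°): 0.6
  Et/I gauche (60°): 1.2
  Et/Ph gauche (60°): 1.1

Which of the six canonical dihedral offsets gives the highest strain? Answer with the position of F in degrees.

F at 0° (eclipsed): H(0°)/F(0°) eclipsed 1.4; Et(120°)/Ph(120°) eclipsed 3.3; Br(240°)/I(240°) eclipsed 3.2 → 7.9 kcal/mol.
F at 60° (staggered): Et(120°)/F(60°) gauche 0.6; Et(120°)/Ph(180°) gauche 1.1; Br(240°)/Ph(180°) gauche 1.0; Br(240°)/I(300°) gauche 0.8 → 3.5 kcal/mol.
F at 120° (eclipsed): H(0°)/I(0°) eclipsed 1.5; Et(120°)/F(120°) eclipsed 2.1; Br(240°)/Ph(240°) eclipsed 3.6 → 7.2 kcal/mol.
F at 180° (staggered): Et(120°)/F(180°) gauche 0.6; Et(120°)/I(60°) gauche 1.2; Br(240°)/F(180°) gauche 0.6; Br(240°)/Ph(300°) gauche 1.0 → 3.4 kcal/mol.
F at 240° (eclipsed): H(0°)/Ph(0°) eclipsed 1.9; Et(120°)/I(120°) eclipsed 2.9; Br(240°)/F(240°) eclipsed 2.1 → 6.9 kcal/mol.
F at 300° (staggered): Et(120°)/Ph(60°) gauche 1.1; Et(120°)/I(180°) gauche 1.2; Br(240°)/F(300°) gauche 0.6; Br(240°)/I(180°) gauche 0.8 → 3.7 kcal/mol.
The maximum (7.9 kcal/mol) occurs with F at 0°.

0°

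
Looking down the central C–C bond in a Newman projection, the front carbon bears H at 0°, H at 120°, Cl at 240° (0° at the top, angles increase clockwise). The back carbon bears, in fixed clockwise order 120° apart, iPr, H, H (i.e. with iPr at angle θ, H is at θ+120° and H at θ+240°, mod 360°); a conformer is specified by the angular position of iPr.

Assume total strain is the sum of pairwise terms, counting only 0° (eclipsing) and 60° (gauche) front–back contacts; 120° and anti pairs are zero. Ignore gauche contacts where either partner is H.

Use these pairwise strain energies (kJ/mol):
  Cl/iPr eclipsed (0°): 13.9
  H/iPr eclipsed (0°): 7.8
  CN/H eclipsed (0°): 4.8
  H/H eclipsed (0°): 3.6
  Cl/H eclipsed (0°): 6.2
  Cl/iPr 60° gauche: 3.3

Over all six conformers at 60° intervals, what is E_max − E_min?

21.1 kJ/mol

iPr at 0° (eclipsed): H(0°)/iPr(0°) eclipsed 7.8; H(120°)/H(120°) eclipsed 3.6; Cl(240°)/H(240°) eclipsed 6.2 → 17.6 kJ/mol.
iPr at 60° (staggered): no non-H gauche contacts → 0.0 kJ/mol.
iPr at 120° (eclipsed): H(0°)/H(0°) eclipsed 3.6; H(120°)/iPr(120°) eclipsed 7.8; Cl(240°)/H(240°) eclipsed 6.2 → 17.6 kJ/mol.
iPr at 180° (staggered): Cl(240°)/iPr(180°) gauche 3.3 → 3.3 kJ/mol.
iPr at 240° (eclipsed): H(0°)/H(0°) eclipsed 3.6; H(120°)/H(120°) eclipsed 3.6; Cl(240°)/iPr(240°) eclipsed 13.9 → 21.1 kJ/mol.
iPr at 300° (staggered): Cl(240°)/iPr(300°) gauche 3.3 → 3.3 kJ/mol.
Max at 240° (21.1 kJ/mol), min at 60° (0.0 kJ/mol); barrier = 21.1 kJ/mol.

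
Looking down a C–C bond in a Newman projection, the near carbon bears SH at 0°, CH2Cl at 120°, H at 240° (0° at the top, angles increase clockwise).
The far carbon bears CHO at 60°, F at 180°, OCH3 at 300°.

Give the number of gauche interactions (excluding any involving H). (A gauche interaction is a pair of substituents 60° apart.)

4

Non-H gauche pairs: SH(0°)/CHO(60°); SH(0°)/OCH3(300°); CH2Cl(120°)/CHO(60°); CH2Cl(120°)/F(180°) — 4 interactions.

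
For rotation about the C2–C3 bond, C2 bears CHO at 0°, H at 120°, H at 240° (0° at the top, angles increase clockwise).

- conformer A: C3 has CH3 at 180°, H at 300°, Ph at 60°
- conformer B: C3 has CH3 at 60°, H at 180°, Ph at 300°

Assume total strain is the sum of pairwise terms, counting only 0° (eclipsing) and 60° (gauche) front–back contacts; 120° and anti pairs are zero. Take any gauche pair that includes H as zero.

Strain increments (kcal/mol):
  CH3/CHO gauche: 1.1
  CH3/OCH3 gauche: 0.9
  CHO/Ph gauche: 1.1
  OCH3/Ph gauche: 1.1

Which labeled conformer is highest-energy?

B

A (staggered): CHO(0°)/Ph(60°) gauche 1.1 → 1.1 kcal/mol.
B (staggered): CHO(0°)/CH3(60°) gauche 1.1; CHO(0°)/Ph(300°) gauche 1.1 → 2.2 kcal/mol.
B has the highest total (2.2 kcal/mol).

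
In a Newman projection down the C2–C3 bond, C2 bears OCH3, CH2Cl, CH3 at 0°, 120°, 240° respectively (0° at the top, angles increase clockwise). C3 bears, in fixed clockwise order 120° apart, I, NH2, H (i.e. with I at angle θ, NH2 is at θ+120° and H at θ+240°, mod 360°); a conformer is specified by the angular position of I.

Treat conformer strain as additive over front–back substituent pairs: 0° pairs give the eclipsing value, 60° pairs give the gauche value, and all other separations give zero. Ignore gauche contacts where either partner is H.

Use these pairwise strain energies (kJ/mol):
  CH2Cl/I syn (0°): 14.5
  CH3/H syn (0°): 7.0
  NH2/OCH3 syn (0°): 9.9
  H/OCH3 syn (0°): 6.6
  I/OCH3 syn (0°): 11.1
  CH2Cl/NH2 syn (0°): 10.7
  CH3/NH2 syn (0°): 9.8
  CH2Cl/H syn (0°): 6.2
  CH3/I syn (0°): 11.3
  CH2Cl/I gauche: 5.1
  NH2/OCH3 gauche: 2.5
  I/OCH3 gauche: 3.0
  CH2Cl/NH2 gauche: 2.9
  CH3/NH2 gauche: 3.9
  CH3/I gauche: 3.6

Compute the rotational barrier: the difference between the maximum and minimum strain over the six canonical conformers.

18.9 kJ/mol

I at 0° is eclipsed. OCH3 at 0° is eclipsed with I at 0° (11.1); CH2Cl at 120° is eclipsed with NH2 at 120° (10.7); CH3 at 240° is eclipsed with H at 240° (7.0). Total 28.8 kJ/mol.
I at 60° is staggered. OCH3 at 0° is gauche with I at 60° (3.0); CH2Cl at 120° is gauche with I at 60° (5.1); CH2Cl at 120° is gauche with NH2 at 180° (2.9); CH3 at 240° is gauche with NH2 at 180° (3.9). Total 14.9 kJ/mol.
I at 120° is eclipsed. OCH3 at 0° is eclipsed with H at 0° (6.6); CH2Cl at 120° is eclipsed with I at 120° (14.5); CH3 at 240° is eclipsed with NH2 at 240° (9.8). Total 30.9 kJ/mol.
I at 180° is staggered. OCH3 at 0° is gauche with NH2 at 300° (2.5); CH2Cl at 120° is gauche with I at 180° (5.1); CH3 at 240° is gauche with I at 180° (3.6); CH3 at 240° is gauche with NH2 at 300° (3.9). Total 15.1 kJ/mol.
I at 240° is eclipsed. OCH3 at 0° is eclipsed with NH2 at 0° (9.9); CH2Cl at 120° is eclipsed with H at 120° (6.2); CH3 at 240° is eclipsed with I at 240° (11.3). Total 27.4 kJ/mol.
I at 300° is staggered. OCH3 at 0° is gauche with I at 300° (3.0); OCH3 at 0° is gauche with NH2 at 60° (2.5); CH2Cl at 120° is gauche with NH2 at 60° (2.9); CH3 at 240° is gauche with I at 300° (3.6). Total 12.0 kJ/mol.
Max at 120° (30.9 kJ/mol), min at 300° (12.0 kJ/mol); barrier = 18.9 kJ/mol.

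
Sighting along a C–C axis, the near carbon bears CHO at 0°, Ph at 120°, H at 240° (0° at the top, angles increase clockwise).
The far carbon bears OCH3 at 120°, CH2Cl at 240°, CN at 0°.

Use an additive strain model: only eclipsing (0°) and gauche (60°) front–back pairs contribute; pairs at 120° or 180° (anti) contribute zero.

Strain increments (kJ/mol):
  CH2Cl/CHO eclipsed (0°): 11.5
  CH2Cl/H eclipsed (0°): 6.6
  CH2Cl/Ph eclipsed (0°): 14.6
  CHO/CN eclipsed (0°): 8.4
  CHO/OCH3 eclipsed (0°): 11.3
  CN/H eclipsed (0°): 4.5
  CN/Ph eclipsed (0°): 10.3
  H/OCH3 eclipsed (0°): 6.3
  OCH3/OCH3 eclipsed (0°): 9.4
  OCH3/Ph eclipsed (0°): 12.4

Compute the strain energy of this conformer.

This conformer (eclipsed): CHO–CN eclipsed, Ph–OCH3 eclipsed, H–CH2Cl eclipsed; 8.4 + 12.4 + 6.6 = 27.4 kJ/mol.

27.4 kJ/mol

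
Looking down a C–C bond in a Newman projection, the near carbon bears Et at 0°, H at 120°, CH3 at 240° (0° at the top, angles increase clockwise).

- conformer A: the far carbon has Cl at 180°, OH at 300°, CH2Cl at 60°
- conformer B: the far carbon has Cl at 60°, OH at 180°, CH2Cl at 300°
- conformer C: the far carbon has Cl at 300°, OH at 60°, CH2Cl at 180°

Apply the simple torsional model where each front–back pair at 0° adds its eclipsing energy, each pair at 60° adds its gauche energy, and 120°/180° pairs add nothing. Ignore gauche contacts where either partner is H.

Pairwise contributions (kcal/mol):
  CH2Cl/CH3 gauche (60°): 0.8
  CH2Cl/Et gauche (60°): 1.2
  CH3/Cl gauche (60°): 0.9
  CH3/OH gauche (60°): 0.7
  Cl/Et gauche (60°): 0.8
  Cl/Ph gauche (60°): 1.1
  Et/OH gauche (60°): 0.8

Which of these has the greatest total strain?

A

A (staggered): Et(0°)/OH(300°) gauche 0.8; Et(0°)/CH2Cl(60°) gauche 1.2; CH3(240°)/Cl(180°) gauche 0.9; CH3(240°)/OH(300°) gauche 0.7 → 3.6 kcal/mol.
B (staggered): Et(0°)/Cl(60°) gauche 0.8; Et(0°)/CH2Cl(300°) gauche 1.2; CH3(240°)/OH(180°) gauche 0.7; CH3(240°)/CH2Cl(300°) gauche 0.8 → 3.5 kcal/mol.
C (staggered): Et(0°)/Cl(300°) gauche 0.8; Et(0°)/OH(60°) gauche 0.8; CH3(240°)/Cl(300°) gauche 0.9; CH3(240°)/CH2Cl(180°) gauche 0.8 → 3.3 kcal/mol.
A has the highest total (3.6 kcal/mol).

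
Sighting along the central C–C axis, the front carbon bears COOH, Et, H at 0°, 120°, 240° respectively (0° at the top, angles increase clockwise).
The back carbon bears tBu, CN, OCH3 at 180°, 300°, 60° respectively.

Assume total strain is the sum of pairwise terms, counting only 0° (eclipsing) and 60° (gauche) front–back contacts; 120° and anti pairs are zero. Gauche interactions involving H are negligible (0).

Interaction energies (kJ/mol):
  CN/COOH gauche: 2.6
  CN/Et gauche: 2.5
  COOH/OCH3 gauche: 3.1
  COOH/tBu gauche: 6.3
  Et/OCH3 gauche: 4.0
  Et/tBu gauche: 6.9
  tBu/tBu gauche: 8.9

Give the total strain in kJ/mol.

This conformer (staggered): COOH(0°)/CN(300°) gauche 2.6; COOH(0°)/OCH3(60°) gauche 3.1; Et(120°)/tBu(180°) gauche 6.9; Et(120°)/OCH3(60°) gauche 4.0 → 16.6 kJ/mol.

16.6 kJ/mol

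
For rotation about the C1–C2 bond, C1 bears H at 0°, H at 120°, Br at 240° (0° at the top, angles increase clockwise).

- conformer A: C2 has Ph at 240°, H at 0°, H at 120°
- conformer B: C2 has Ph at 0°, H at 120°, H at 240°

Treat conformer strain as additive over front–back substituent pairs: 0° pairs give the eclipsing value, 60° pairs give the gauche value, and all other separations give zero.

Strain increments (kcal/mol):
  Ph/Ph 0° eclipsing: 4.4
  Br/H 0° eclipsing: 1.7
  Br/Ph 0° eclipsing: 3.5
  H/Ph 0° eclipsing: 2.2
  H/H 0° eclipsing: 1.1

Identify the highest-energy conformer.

A

A (eclipsed): H(0°)/H(0°) eclipsed 1.1; H(120°)/H(120°) eclipsed 1.1; Br(240°)/Ph(240°) eclipsed 3.5 → 5.7 kcal/mol.
B (eclipsed): H(0°)/Ph(0°) eclipsed 2.2; H(120°)/H(120°) eclipsed 1.1; Br(240°)/H(240°) eclipsed 1.7 → 5.0 kcal/mol.
A has the highest total (5.7 kcal/mol).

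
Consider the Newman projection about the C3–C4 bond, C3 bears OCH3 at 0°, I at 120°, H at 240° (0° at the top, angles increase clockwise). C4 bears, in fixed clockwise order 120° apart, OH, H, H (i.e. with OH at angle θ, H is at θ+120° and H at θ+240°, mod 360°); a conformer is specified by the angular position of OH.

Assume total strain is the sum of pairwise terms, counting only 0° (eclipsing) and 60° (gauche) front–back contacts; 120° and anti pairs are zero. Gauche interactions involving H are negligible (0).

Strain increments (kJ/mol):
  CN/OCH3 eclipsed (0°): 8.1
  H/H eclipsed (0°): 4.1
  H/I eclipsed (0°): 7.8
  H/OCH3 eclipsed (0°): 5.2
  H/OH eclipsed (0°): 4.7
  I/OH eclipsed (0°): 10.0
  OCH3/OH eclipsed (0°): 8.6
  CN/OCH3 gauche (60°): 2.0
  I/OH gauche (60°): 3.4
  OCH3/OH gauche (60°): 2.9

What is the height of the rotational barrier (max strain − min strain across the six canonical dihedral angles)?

17.6 kJ/mol

OH at 0° is eclipsed. OCH3 at 0° is eclipsed with OH at 0° (8.6); I at 120° is eclipsed with H at 120° (7.8); H at 240° is eclipsed with H at 240° (4.1). Total 20.5 kJ/mol.
OH at 60° is staggered. OCH3 at 0° is gauche with OH at 60° (2.9); I at 120° is gauche with OH at 60° (3.4). Total 6.3 kJ/mol.
OH at 120° is eclipsed. OCH3 at 0° is eclipsed with H at 0° (5.2); I at 120° is eclipsed with OH at 120° (10.0); H at 240° is eclipsed with H at 240° (4.1). Total 19.3 kJ/mol.
OH at 180° is staggered. I at 120° is gauche with OH at 180° (3.4). Total 3.4 kJ/mol.
OH at 240° is eclipsed. OCH3 at 0° is eclipsed with H at 0° (5.2); I at 120° is eclipsed with H at 120° (7.8); H at 240° is eclipsed with OH at 240° (4.7). Total 17.7 kJ/mol.
OH at 300° is staggered. OCH3 at 0° is gauche with OH at 300° (2.9). Total 2.9 kJ/mol.
Max at 0° (20.5 kJ/mol), min at 300° (2.9 kJ/mol); barrier = 17.6 kJ/mol.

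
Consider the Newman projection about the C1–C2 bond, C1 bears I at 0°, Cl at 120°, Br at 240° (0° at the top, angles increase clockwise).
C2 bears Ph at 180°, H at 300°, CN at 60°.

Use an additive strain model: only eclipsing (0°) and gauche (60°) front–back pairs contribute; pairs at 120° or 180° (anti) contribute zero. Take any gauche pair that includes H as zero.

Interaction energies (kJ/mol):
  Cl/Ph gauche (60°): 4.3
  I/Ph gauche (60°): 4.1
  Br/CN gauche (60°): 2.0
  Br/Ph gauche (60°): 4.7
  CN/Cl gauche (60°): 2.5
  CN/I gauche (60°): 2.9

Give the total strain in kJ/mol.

14.4 kJ/mol

This conformer (staggered): I–CN gauche, Cl–Ph gauche, Cl–CN gauche, Br–Ph gauche; 2.9 + 4.3 + 2.5 + 4.7 = 14.4 kJ/mol.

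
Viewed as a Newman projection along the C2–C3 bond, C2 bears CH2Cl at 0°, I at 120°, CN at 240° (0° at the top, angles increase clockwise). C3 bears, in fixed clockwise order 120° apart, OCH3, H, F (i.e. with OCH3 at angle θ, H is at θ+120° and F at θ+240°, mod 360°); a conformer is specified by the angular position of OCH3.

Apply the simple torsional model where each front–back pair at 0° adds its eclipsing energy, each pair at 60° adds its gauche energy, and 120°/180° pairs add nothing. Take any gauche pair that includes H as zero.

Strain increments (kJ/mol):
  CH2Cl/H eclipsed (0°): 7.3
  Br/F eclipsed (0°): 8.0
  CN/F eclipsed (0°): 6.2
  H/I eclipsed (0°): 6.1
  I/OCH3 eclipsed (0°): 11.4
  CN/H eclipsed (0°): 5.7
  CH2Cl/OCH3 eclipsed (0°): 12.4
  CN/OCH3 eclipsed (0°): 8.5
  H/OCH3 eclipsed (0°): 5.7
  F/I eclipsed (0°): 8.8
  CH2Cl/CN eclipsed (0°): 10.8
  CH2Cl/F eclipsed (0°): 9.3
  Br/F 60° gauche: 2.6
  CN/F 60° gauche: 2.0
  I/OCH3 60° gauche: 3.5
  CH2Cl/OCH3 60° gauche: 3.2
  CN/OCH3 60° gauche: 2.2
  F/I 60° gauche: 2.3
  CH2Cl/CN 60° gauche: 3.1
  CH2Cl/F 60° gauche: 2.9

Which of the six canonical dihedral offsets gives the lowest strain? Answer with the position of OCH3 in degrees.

OCH3 at 0° (eclipsed): CH2Cl(0°)/OCH3(0°) eclipsed 12.4; I(120°)/H(120°) eclipsed 6.1; CN(240°)/F(240°) eclipsed 6.2 → 24.7 kJ/mol.
OCH3 at 60° (staggered): CH2Cl(0°)/OCH3(60°) gauche 3.2; CH2Cl(0°)/F(300°) gauche 2.9; I(120°)/OCH3(60°) gauche 3.5; CN(240°)/F(300°) gauche 2.0 → 11.6 kJ/mol.
OCH3 at 120° (eclipsed): CH2Cl(0°)/F(0°) eclipsed 9.3; I(120°)/OCH3(120°) eclipsed 11.4; CN(240°)/H(240°) eclipsed 5.7 → 26.4 kJ/mol.
OCH3 at 180° (staggered): CH2Cl(0°)/F(60°) gauche 2.9; I(120°)/OCH3(180°) gauche 3.5; I(120°)/F(60°) gauche 2.3; CN(240°)/OCH3(180°) gauche 2.2 → 10.9 kJ/mol.
OCH3 at 240° (eclipsed): CH2Cl(0°)/H(0°) eclipsed 7.3; I(120°)/F(120°) eclipsed 8.8; CN(240°)/OCH3(240°) eclipsed 8.5 → 24.6 kJ/mol.
OCH3 at 300° (staggered): CH2Cl(0°)/OCH3(300°) gauche 3.2; I(120°)/F(180°) gauche 2.3; CN(240°)/OCH3(300°) gauche 2.2; CN(240°)/F(180°) gauche 2.0 → 9.7 kJ/mol.
The minimum (9.7 kJ/mol) occurs with OCH3 at 300°.

300°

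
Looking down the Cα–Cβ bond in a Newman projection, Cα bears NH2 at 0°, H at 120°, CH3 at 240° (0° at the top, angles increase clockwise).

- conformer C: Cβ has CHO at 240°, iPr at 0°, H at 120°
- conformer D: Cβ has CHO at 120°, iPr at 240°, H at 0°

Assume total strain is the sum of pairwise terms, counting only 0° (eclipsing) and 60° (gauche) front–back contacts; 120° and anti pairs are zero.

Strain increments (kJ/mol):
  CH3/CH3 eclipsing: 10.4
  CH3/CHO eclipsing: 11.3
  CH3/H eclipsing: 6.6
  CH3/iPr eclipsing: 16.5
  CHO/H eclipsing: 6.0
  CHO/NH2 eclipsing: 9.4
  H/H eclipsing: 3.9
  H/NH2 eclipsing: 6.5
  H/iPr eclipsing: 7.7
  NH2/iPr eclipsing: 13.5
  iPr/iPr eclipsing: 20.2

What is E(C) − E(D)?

C (eclipsed): NH2(0°)/iPr(0°) eclipsed 13.5; H(120°)/H(120°) eclipsed 3.9; CH3(240°)/CHO(240°) eclipsed 11.3 → 28.7 kJ/mol.
D (eclipsed): NH2(0°)/H(0°) eclipsed 6.5; H(120°)/CHO(120°) eclipsed 6.0; CH3(240°)/iPr(240°) eclipsed 16.5 → 29.0 kJ/mol.
E(C) − E(D) = 28.7 − 29.0 = -0.3 kJ/mol.

-0.3 kJ/mol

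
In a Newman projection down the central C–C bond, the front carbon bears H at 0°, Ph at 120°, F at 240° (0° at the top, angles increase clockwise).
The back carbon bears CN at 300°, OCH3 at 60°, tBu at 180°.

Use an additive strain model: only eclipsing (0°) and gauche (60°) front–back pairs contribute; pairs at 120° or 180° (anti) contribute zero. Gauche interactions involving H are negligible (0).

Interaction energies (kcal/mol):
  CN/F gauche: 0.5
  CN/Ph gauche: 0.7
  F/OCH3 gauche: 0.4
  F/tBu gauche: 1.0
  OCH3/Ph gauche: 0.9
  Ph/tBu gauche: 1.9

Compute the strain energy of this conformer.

4.3 kcal/mol

This conformer (staggered): Ph(120°)/OCH3(60°) gauche 0.9; Ph(120°)/tBu(180°) gauche 1.9; F(240°)/CN(300°) gauche 0.5; F(240°)/tBu(180°) gauche 1.0 → 4.3 kcal/mol.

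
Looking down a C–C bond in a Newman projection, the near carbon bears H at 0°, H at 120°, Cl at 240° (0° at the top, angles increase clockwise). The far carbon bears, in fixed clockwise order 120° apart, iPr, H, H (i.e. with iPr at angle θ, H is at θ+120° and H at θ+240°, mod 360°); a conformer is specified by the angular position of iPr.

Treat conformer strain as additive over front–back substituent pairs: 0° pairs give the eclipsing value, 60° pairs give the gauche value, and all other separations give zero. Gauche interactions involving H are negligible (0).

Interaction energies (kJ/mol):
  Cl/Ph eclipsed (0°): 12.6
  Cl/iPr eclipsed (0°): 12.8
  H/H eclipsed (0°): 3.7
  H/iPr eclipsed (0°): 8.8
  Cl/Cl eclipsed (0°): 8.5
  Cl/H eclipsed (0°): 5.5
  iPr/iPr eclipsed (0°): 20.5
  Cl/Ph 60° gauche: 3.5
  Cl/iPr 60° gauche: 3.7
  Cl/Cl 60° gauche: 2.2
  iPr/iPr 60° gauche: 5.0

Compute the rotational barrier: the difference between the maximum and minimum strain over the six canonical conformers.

20.2 kJ/mol

iPr at 0° (eclipsed): H(0°)/iPr(0°) eclipsed 8.8; H(120°)/H(120°) eclipsed 3.7; Cl(240°)/H(240°) eclipsed 5.5 → 18.0 kJ/mol.
iPr at 60° (staggered): no non-H gauche contacts → 0.0 kJ/mol.
iPr at 120° (eclipsed): H(0°)/H(0°) eclipsed 3.7; H(120°)/iPr(120°) eclipsed 8.8; Cl(240°)/H(240°) eclipsed 5.5 → 18.0 kJ/mol.
iPr at 180° (staggered): Cl(240°)/iPr(180°) gauche 3.7 → 3.7 kJ/mol.
iPr at 240° (eclipsed): H(0°)/H(0°) eclipsed 3.7; H(120°)/H(120°) eclipsed 3.7; Cl(240°)/iPr(240°) eclipsed 12.8 → 20.2 kJ/mol.
iPr at 300° (staggered): Cl(240°)/iPr(300°) gauche 3.7 → 3.7 kJ/mol.
Max at 240° (20.2 kJ/mol), min at 60° (0.0 kJ/mol); barrier = 20.2 kJ/mol.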